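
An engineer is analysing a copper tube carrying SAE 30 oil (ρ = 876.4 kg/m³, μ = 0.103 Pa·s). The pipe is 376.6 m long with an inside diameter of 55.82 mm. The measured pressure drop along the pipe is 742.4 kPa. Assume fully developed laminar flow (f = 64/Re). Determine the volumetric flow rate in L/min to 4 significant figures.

Q ≈ 273.6 L/min

For laminar flow, f = 64/Re with Re = ρVD/μ, so Darcy-Weisbach reduces to ΔP = 32μLV/D². Solving for V: V = ΔP·D²/(32μL) = 7.424e+05·(0.05582)²/(32·0.103·376.6) = 1.864 m/s.
Check: Re = ρVD/μ = 876.4·1.864·0.05582/0.103 = 885.1 < 2300, so the laminar assumption holds.
Q = V·A = 1.864·(π/4·0.05582²) = 0.004561 m³/s = 273.6 L/min.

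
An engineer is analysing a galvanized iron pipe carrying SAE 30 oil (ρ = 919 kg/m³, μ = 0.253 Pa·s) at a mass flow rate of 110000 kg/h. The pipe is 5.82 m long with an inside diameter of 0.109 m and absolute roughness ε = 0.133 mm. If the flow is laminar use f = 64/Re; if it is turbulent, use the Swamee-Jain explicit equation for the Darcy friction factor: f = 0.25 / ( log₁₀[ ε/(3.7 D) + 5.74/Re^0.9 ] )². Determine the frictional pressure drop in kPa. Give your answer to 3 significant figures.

ΔP ≈ 14.1 kPa

ṁ = 110000 kg/h = 110000/3600 = 30.56 kg/s.
A = πD²/4 = π(0.109)²/4 = 0.009331 m²; mean velocity V = ṁ/(ρA) = 30.56/(919 · 0.009331) = 3.563 m/s.
Reynolds number Re = ρVD/μ = 919 · 3.563 · 0.109 / 0.253 = 1411.
Re < 2300 → laminar flow, so f = 64/Re = 64/1411 = 0.04537 (the turbulent correlation is not needed).
Darcy-Weisbach: ΔP = f(L/D)(ρV²/2) = 0.04537·(5.82/0.109)·(919·3.563²/2) = 0.04537·53.39·5834 = 1.413e+04 Pa.
ΔP = 1.413e+04 Pa = 14.1 kPa.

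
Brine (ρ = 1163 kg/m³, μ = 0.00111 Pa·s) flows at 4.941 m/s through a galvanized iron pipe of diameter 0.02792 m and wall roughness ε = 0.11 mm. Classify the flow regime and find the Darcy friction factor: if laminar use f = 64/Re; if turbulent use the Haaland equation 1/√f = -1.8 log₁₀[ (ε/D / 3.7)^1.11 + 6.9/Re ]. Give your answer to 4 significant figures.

Re = ρVD/μ = 1163·4.941·0.02792/0.00111 = 1.445e+05.
Re > 4000 → turbulent. ε/D = 0.00011/0.02792 = 0.00394; Haaland: 1/√f = -1.8 log₁₀[0.000502 + 4.77e-05] = 5.868, so f = 0.02904.

f ≈ 0.02904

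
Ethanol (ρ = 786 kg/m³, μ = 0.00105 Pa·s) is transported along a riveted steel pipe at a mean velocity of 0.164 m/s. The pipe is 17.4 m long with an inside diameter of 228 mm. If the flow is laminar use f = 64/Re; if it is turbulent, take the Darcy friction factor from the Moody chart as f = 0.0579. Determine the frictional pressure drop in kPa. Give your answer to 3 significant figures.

ΔP ≈ 0.0467 kPa

Reynolds number Re = ρVD/μ = 786 · 0.164 · 0.228 / 0.00105 = 2.799e+04.
Re > 4000 → turbulent; use the Moody-chart value f = 0.0579.
Darcy-Weisbach: ΔP = f(L/D)(ρV²/2) = 0.0579·(17.4/0.228)·(786·0.164²/2) = 0.0579·76.32·10.57 = 46.71 Pa.
ΔP = 46.71 Pa = 0.0467 kPa.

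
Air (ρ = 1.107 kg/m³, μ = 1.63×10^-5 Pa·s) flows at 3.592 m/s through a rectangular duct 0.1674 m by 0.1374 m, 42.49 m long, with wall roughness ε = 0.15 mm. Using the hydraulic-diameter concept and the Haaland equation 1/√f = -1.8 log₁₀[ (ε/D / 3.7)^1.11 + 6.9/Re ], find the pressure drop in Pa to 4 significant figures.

ΔP ≈ 49.84 Pa

Hydraulic diameter D_h = 4A/P = 4·(0.1674·0.1374)/(2·(0.1674+0.1374)) = 0.092/0.6096 = 0.1509 m.
Re = ρVD_h/μ = 1.107·3.592·0.1509/1.63e-05 = 3.682e+04.
ε/D_h = 0.00015/0.1509 = 0.000994; Haaland gives 1/√f = -1.8 log₁₀[0.000109+0.000187] = 6.351, so f = 0.02479.
ΔP = f(L/D_h)(ρV²/2) = 0.02479·42.49/0.1509·7.142 = 49.84 Pa.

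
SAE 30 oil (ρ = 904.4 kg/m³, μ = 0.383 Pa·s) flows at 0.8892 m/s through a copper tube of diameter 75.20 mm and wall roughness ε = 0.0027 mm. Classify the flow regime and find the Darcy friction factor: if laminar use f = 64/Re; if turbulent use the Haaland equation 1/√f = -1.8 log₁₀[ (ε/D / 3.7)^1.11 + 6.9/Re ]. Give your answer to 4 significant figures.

f ≈ 0.4053

Re = ρVD/μ = 904.4·0.8892·0.0752/0.383 = 157.9.
Re < 2300 → laminar, so f = 64/Re = 0.4053 (roughness is irrelevant in laminar flow).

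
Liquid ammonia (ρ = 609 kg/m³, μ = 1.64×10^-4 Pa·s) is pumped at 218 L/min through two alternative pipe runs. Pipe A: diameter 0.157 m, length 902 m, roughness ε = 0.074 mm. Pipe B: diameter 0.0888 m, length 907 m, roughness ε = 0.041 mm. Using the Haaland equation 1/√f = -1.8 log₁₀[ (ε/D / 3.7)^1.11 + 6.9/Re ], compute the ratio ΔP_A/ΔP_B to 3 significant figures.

ΔP_A/ΔP_B ≈ 0.0614

Pipe A: V = Q/A = 0.003633/0.01936 = 0.1877 m/s; Re = 1.094e+05; ε/D = 0.000471; Haaland → f = 0.01972; ΔP_A = f(L/D)(ρV²/2) = 1215 Pa.
Pipe B: V = Q/A = 0.003633/0.006193 = 0.5867 m/s; Re = 1.935e+05; ε/D = 0.000462; Haaland → f = 0.01849; ΔP_B = f(L/D)(ρV²/2) = 1.979e+04 Pa.
ΔP_A/ΔP_B = 1215/1.979e+04 = 0.0614.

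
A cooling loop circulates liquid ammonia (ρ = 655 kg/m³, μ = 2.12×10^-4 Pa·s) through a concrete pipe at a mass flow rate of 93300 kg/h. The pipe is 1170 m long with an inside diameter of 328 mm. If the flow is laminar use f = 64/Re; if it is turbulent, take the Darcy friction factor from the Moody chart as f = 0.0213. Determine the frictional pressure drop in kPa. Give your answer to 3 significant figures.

ṁ = 93300 kg/h = 93300/3600 = 25.92 kg/s.
A = πD²/4 = π(0.328)²/4 = 0.0845 m²; mean velocity V = ṁ/(ρA) = 25.92/(655 · 0.0845) = 0.4683 m/s.
Reynolds number Re = ρVD/μ = 655 · 0.4683 · 0.328 / 0.000212 = 4.745e+05.
Re > 4000 → turbulent; use the Moody-chart value f = 0.0213.
Darcy-Weisbach: ΔP = f(L/D)(ρV²/2) = 0.0213·(1170/0.328)·(655·0.4683²/2) = 0.0213·3567·71.81 = 5456 Pa.
ΔP = 5456 Pa = 5.46 kPa.

ΔP ≈ 5.46 kPa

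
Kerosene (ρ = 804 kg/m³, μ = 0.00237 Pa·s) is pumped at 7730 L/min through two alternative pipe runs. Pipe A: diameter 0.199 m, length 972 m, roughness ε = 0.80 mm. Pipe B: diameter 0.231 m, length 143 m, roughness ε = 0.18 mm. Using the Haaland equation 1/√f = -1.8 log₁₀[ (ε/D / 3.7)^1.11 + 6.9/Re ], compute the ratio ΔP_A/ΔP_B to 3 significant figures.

Pipe A: V = Q/A = 0.1288/0.0311 = 4.142 m/s; Re = 2.796e+05; ε/D = 0.00402; Haaland → f = 0.02887; ΔP_A = f(L/D)(ρV²/2) = 9.727e+05 Pa.
Pipe B: V = Q/A = 0.1288/0.04191 = 3.074 m/s; Re = 2.409e+05; ε/D = 0.000779; Haaland → f = 0.01976; ΔP_B = f(L/D)(ρV²/2) = 4.647e+04 Pa.
ΔP_A/ΔP_B = 9.727e+05/4.647e+04 = 20.9.

ΔP_A/ΔP_B ≈ 20.9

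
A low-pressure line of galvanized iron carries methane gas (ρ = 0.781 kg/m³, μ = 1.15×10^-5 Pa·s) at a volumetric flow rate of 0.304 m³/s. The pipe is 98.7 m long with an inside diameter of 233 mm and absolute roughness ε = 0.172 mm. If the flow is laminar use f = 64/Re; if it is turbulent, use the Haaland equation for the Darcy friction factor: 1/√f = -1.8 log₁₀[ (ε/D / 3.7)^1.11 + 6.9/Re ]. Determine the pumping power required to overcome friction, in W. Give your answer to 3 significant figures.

P ≈ 53.1 W

Cross-sectional area A = πD²/4 = π(0.233)²/4 = 0.04264 m²; mean velocity V = Q/A = 0.304/0.04264 = 7.13 m/s.
Reynolds number Re = ρVD/μ = 0.781 · 7.13 · 0.233 / 1.15e-05 = 1.128e+05.
Re > 4000 → turbulent. Relative roughness ε/D = 0.000172/0.233 = 0.000738. Haaland: 1/√f = -1.8 log₁₀[(0.000738/3.7)^1.11 + 6.9/1.128e+05] = -1.8 log₁₀[7.82e-05 + 6.12e-05] = 6.941, so f = 0.02076.
Darcy-Weisbach: ΔP = f(L/D)(ρV²/2) = 0.02076·(98.7/0.233)·(0.781·7.13²/2) = 0.02076·423.6·19.85 = 174.5 Pa.
Pumping power P = QΔP = 0.304·174.5 = 53.06 W = 53.1 W.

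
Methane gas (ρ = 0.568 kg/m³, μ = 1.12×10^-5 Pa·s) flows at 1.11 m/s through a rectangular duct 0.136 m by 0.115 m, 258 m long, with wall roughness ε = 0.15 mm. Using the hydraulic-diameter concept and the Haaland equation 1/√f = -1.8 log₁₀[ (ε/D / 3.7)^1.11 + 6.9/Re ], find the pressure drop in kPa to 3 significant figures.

Hydraulic diameter D_h = 4A/P = 4·(0.136·0.115)/(2·(0.136+0.115)) = 0.06256/0.502 = 0.1246 m.
Re = ρVD_h/μ = 0.568·1.11·0.1246/1.12e-05 = 7015.
ε/D_h = 0.00015/0.1246 = 0.0012; Haaland gives 1/√f = -1.8 log₁₀[0.000134+0.000984] = 5.313, so f = 0.03543.
ΔP = f(L/D_h)(ρV²/2) = 0.03543·258/0.1246·0.3499 = 25.67 Pa.
ΔP = 0.0257 kPa.

ΔP ≈ 0.0257 kPa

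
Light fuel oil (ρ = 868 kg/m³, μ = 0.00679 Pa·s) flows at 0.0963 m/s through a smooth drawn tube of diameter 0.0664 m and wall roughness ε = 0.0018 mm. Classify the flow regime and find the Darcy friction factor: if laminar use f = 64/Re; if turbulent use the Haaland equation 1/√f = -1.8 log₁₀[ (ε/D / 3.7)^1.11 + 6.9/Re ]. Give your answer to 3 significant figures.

Re = ρVD/μ = 868·0.0963·0.0664/0.00679 = 817.4.
Re < 2300 → laminar, so f = 64/Re = 0.0783 (roughness is irrelevant in laminar flow).

f ≈ 0.0783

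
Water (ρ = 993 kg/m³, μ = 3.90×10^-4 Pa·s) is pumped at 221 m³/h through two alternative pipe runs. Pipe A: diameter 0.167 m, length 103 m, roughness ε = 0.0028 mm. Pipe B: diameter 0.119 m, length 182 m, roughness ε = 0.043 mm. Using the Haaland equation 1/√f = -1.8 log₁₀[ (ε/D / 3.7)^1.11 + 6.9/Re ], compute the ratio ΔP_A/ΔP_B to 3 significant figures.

ΔP_A/ΔP_B ≈ 0.0758

Pipe A: V = Q/A = 0.06139/0.0219 = 2.803 m/s; Re = 1.192e+06; ε/D = 1.68e-05; Haaland → f = 0.0116; ΔP_A = f(L/D)(ρV²/2) = 2.791e+04 Pa.
Pipe B: V = Q/A = 0.06139/0.01112 = 5.52 m/s; Re = 1.672e+06; ε/D = 0.000361; Haaland → f = 0.01592; ΔP_B = f(L/D)(ρV²/2) = 3.682e+05 Pa.
ΔP_A/ΔP_B = 2.791e+04/3.682e+05 = 0.0758.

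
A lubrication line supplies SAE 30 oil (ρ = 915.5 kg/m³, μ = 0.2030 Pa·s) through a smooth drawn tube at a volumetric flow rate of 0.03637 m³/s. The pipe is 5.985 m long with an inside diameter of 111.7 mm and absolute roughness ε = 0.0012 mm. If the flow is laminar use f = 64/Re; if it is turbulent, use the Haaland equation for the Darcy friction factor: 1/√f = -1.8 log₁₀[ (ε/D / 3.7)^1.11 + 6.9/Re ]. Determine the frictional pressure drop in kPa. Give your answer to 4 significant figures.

ΔP ≈ 11.57 kPa

Cross-sectional area A = πD²/4 = π(0.1117)²/4 = 0.009799 m²; mean velocity V = Q/A = 0.03637/0.009799 = 3.711 m/s.
Reynolds number Re = ρVD/μ = 915.5 · 3.711 · 0.1117 / 0.203 = 1870.
Re < 2300 → laminar flow, so f = 64/Re = 64/1870 = 0.03423 (the turbulent correlation is not needed).
Darcy-Weisbach: ΔP = f(L/D)(ρV²/2) = 0.03423·(5.985/0.1117)·(915.5·3.711²/2) = 0.03423·53.58·6306 = 1.157e+04 Pa.
ΔP = 1.157e+04 Pa = 11.57 kPa.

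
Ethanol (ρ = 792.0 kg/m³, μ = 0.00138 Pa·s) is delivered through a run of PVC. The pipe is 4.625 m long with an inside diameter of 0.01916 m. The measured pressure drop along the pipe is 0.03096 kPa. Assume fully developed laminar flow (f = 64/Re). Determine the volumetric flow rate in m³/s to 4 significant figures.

Q ≈ 1.604×10^-5 m³/s

For laminar flow, f = 64/Re with Re = ρVD/μ, so Darcy-Weisbach reduces to ΔP = 32μLV/D². Solving for V: V = ΔP·D²/(32μL) = 30.96·(0.01916)²/(32·0.00138·4.625) = 0.05565 m/s.
Check: Re = ρVD/μ = 792·0.05565·0.01916/0.00138 = 611.9 < 2300, so the laminar assumption holds.
Q = V·A = 0.05565·(π/4·0.01916²) = 1.604e-05 m³/s = 1.604×10^-5 m³/s.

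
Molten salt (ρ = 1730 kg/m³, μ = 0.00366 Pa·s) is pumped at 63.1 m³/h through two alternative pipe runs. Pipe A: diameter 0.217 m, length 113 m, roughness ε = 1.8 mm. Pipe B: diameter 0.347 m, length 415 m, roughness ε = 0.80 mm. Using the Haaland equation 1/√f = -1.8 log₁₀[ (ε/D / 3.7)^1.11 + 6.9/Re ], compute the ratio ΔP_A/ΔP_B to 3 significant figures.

ΔP_A/ΔP_B ≈ 3.71

Pipe A: V = Q/A = 0.01753/0.03698 = 0.4739 m/s; Re = 4.861e+04; ε/D = 0.00829; Haaland → f = 0.03695; ΔP_A = f(L/D)(ρV²/2) = 3738 Pa.
Pipe B: V = Q/A = 0.01753/0.09457 = 0.1853 m/s; Re = 3.04e+04; ε/D = 0.00231; Haaland → f = 0.02838; ΔP_B = f(L/D)(ρV²/2) = 1009 Pa.
ΔP_A/ΔP_B = 3738/1009 = 3.71.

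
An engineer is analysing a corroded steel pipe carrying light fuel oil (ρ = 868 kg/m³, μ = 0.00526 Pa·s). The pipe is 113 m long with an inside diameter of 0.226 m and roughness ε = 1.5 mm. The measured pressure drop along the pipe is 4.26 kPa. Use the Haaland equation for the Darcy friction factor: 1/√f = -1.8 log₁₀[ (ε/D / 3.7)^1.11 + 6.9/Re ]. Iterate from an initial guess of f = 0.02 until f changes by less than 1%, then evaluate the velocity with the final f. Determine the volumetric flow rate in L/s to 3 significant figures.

Q ≈ 29.8 L/s

Rearranging Darcy-Weisbach: V = √(2·ΔP·D/(f·L·ρ)). With ε/D = 0.0015/0.226 = 0.00664, iterate starting from f = 0.02:
  f = 0.02 → V = √(2·4260·0.226/(0.02·113·868)) = 0.9907 m/s; Re = ρVD/μ = 3.695e+04; f → 0.03508
  f = 0.03508 → V = 0.748 m/s; Re = 2.79e+04; f → 0.03565
  f = 0.03565 → V = 0.7421 m/s; Re = 2.767e+04; f → 0.03567
Converged (Δf/f < 1%). With the final f = 0.03567: V = √(2·4260·0.226/(0.03567·113·868)) = 0.7419 m/s.
Q = V·A = 0.7419·(π/4·0.226²) = 0.02976 m³/s = 29.8 L/s.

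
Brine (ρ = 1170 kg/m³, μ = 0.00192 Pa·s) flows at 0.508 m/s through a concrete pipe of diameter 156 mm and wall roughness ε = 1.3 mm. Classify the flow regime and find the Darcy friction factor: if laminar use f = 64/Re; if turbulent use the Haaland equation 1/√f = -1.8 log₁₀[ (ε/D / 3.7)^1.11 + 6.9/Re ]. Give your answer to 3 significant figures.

f ≈ 0.0370

Re = ρVD/μ = 1170·0.508·0.156/0.00192 = 4.829e+04.
Re > 4000 → turbulent. ε/D = 0.0013/0.156 = 0.00833; Haaland: 1/√f = -1.8 log₁₀[0.00115 + 0.000143] = 5.198, so f = 0.03701.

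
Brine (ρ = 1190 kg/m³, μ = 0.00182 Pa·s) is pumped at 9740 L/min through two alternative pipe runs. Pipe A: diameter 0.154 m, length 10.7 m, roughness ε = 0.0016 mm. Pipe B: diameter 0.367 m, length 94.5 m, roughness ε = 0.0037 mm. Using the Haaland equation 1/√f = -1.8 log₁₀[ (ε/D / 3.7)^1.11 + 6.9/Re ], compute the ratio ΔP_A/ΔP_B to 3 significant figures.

ΔP_A/ΔP_B ≈ 7.52

Pipe A: V = Q/A = 0.1623/0.01863 = 8.715 m/s; Re = 8.776e+05; ε/D = 1.04e-05; Haaland → f = 0.01202; ΔP_A = f(L/D)(ρV²/2) = 3.773e+04 Pa.
Pipe B: V = Q/A = 0.1623/0.1058 = 1.535 m/s; Re = 3.682e+05; ε/D = 1.01e-05; Haaland → f = 0.0139; ΔP_B = f(L/D)(ρV²/2) = 5015 Pa.
ΔP_A/ΔP_B = 3.773e+04/5015 = 7.52.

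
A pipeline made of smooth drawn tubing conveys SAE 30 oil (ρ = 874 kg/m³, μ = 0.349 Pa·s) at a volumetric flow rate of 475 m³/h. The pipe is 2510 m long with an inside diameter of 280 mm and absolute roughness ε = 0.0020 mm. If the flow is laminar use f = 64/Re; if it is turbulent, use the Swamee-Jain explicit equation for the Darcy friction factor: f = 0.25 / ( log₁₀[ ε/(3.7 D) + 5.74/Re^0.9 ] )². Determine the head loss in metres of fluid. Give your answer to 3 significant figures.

h_f ≈ 89.4 m

Q = 475 m³/h = 475/3600 = 0.1319 m³/s.
Cross-sectional area A = πD²/4 = π(0.28)²/4 = 0.06158 m²; mean velocity V = Q/A = 0.1319/0.06158 = 2.143 m/s.
Reynolds number Re = ρVD/μ = 874 · 2.143 · 0.28 / 0.349 = 1503.
Re < 2300 → laminar flow, so f = 64/Re = 64/1503 = 0.04259 (the turbulent correlation is not needed).
Darcy-Weisbach: ΔP = f(L/D)(ρV²/2) = 0.04259·(2510/0.28)·(874·2.143²/2) = 0.04259·8964·2007 = 7.662e+05 Pa.
Head loss h_f = ΔP/(ρg) = 7.662e+05/(874·9.81) = 89.4 m.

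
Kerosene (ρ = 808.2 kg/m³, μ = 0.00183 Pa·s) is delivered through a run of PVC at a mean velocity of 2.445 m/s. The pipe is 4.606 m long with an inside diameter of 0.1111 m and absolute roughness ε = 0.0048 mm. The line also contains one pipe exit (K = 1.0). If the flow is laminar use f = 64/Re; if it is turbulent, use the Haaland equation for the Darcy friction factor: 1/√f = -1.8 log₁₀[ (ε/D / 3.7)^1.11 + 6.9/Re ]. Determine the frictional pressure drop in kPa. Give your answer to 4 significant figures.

ΔP ≈ 4.155 kPa

Reynolds number Re = ρVD/μ = 808.2 · 2.445 · 0.1111 / 0.00183 = 1.2e+05.
Re > 4000 → turbulent. Relative roughness ε/D = 4.8e-06/0.1111 = 4.32e-05. Haaland: 1/√f = -1.8 log₁₀[(4.32e-05/3.7)^1.11 + 6.9/1.2e+05] = -1.8 log₁₀[3.35e-06 + 5.75e-05] = 7.588, so f = 0.01737.
Total minor-loss coefficient ΣK = 1·1 = 1.
ΔP = [f·L/D + ΣK]·(ρV²/2) = [0.01737·4.606/0.1111 + 1]·(808.2·2.445²/2) = [0.72 + 1]·2416 = 4155 Pa.
ΔP = 4155 Pa = 4.155 kPa.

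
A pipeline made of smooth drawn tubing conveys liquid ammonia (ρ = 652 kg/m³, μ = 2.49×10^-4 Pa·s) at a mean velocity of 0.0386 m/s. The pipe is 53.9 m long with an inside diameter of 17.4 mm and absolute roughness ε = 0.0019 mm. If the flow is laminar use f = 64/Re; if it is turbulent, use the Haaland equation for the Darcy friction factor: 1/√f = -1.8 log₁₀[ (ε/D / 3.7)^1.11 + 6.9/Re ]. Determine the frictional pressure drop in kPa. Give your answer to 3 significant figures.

Reynolds number Re = ρVD/μ = 652 · 0.0386 · 0.0174 / 0.000249 = 1759.
Re < 2300 → laminar flow, so f = 64/Re = 64/1759 = 0.03639 (the turbulent correlation is not needed).
Darcy-Weisbach: ΔP = f(L/D)(ρV²/2) = 0.03639·(53.9/0.0174)·(652·0.0386²/2) = 0.03639·3098·0.4857 = 54.76 Pa.
ΔP = 54.76 Pa = 0.0548 kPa.

ΔP ≈ 0.0548 kPa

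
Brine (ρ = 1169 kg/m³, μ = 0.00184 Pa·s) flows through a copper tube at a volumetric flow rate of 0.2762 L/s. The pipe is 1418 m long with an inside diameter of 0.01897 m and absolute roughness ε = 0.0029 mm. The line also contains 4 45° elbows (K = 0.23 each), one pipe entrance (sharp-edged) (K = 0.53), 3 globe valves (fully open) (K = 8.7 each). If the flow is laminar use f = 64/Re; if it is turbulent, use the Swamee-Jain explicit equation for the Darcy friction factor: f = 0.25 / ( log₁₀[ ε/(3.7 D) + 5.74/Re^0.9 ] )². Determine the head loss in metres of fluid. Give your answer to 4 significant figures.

h_f ≈ 110.2 m

Q = 0.2762 L/s = 0.2762/1000 = 0.0002762 m³/s.
Cross-sectional area A = πD²/4 = π(0.01897)²/4 = 0.0002826 m²; mean velocity V = Q/A = 0.0002762/0.0002826 = 0.9772 m/s.
Reynolds number Re = ρVD/μ = 1169 · 0.9772 · 0.01897 / 0.00184 = 1.178e+04.
Re > 4000 → turbulent. Relative roughness ε/D = 2.9e-06/0.01897 = 0.000153. Swamee-Jain: f = 0.25/(log₁₀[0.000153/3.7 + 5.74/1.178e+04^0.9])² = 0.25/(log₁₀[4.13e-05 + 0.00124])² = 0.25/(-2.891)² = 0.02991.
Total minor-loss coefficient ΣK = 4·0.23 + 1·0.53 + 3·8.7 = 27.5.
ΔP = [f·L/D + ΣK]·(ρV²/2) = [0.02991·1418/0.01897 + 27.5]·(1169·0.9772²/2) = [2236 + 27.5]·558.2 = 1.264e+06 Pa.
Head loss h_f = ΔP/(ρg) = 1.264e+06/(1169·9.81) = 110.2 m.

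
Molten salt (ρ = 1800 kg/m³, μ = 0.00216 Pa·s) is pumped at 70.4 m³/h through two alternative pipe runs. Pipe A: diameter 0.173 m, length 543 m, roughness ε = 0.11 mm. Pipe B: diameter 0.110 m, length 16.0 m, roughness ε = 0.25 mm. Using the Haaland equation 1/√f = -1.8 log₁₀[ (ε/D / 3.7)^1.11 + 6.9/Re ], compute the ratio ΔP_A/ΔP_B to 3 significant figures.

Pipe A: V = Q/A = 0.01956/0.02351 = 0.8319 m/s; Re = 1.199e+05; ε/D = 0.000636; Haaland → f = 0.02021; ΔP_A = f(L/D)(ρV²/2) = 3.952e+04 Pa.
Pipe B: V = Q/A = 0.01956/0.009503 = 2.058 m/s; Re = 1.886e+05; ε/D = 0.00227; Haaland → f = 0.02505; ΔP_B = f(L/D)(ρV²/2) = 1.389e+04 Pa.
ΔP_A/ΔP_B = 3.952e+04/1.389e+04 = 2.85.

ΔP_A/ΔP_B ≈ 2.85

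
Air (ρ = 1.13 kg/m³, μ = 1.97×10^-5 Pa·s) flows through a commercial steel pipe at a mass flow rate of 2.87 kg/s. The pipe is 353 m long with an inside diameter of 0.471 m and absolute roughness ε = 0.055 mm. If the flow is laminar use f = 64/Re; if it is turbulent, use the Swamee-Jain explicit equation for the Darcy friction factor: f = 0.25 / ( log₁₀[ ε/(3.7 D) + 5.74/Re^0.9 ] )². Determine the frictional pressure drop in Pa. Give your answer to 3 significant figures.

A = πD²/4 = π(0.471)²/4 = 0.1742 m²; mean velocity V = ṁ/(ρA) = 2.87/(1.13 · 0.1742) = 14.58 m/s.
Reynolds number Re = ρVD/μ = 1.13 · 14.58 · 0.471 / 1.97e-05 = 3.938e+05.
Re > 4000 → turbulent. Relative roughness ε/D = 5.5e-05/0.471 = 0.000117. Swamee-Jain: f = 0.25/(log₁₀[0.000117/3.7 + 5.74/3.938e+05^0.9])² = 0.25/(log₁₀[3.16e-05 + 5.29e-05])² = 0.25/(-4.074)² = 0.01507.
Darcy-Weisbach: ΔP = f(L/D)(ρV²/2) = 0.01507·(353/0.471)·(1.13·14.58²/2) = 0.01507·749.5·120.1 = 1356 Pa.

ΔP ≈ 1360 Pa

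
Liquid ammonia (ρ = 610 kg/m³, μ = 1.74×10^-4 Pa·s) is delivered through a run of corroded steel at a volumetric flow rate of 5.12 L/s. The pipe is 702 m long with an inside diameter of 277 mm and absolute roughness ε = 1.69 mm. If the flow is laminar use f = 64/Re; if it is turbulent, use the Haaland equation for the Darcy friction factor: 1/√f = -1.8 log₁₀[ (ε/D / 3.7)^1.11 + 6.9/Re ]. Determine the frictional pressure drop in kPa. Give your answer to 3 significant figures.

ΔP ≈ 0.186 kPa

Q = 5.12 L/s = 5.12/1000 = 0.00512 m³/s.
Cross-sectional area A = πD²/4 = π(0.277)²/4 = 0.06026 m²; mean velocity V = Q/A = 0.00512/0.06026 = 0.08496 m/s.
Reynolds number Re = ρVD/μ = 610 · 0.08496 · 0.277 / 0.000174 = 8.251e+04.
Re > 4000 → turbulent. Relative roughness ε/D = 0.00169/0.277 = 0.0061. Haaland: 1/√f = -1.8 log₁₀[(0.0061/3.7)^1.11 + 6.9/8.251e+04] = -1.8 log₁₀[0.000815 + 8.36e-05] = 5.484, so f = 0.03326.
Darcy-Weisbach: ΔP = f(L/D)(ρV²/2) = 0.03326·(702/0.277)·(610·0.08496²/2) = 0.03326·2534·2.202 = 185.5 Pa.
ΔP = 185.5 Pa = 0.186 kPa.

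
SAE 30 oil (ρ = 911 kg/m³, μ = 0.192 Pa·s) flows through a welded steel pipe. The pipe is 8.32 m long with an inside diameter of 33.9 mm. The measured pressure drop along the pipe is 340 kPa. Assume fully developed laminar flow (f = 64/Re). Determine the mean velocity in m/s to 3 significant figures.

For laminar flow, f = 64/Re with Re = ρVD/μ, so Darcy-Weisbach reduces to ΔP = 32μLV/D². Solving for V: V = ΔP·D²/(32μL) = 3.4e+05·(0.0339)²/(32·0.192·8.32) = 7.644 m/s.
Check: Re = ρVD/μ = 911·7.644·0.0339/0.192 = 1229 < 2300, so the laminar assumption holds.

V ≈ 7.64 m/s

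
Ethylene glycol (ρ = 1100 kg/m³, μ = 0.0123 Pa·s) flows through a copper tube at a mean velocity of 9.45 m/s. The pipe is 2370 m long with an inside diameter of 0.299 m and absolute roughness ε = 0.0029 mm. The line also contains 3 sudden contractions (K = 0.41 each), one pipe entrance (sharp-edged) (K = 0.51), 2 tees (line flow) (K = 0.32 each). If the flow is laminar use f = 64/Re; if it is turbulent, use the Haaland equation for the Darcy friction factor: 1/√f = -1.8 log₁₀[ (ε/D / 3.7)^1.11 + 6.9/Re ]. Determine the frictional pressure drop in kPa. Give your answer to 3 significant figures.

Reynolds number Re = ρVD/μ = 1100 · 9.45 · 0.299 / 0.0123 = 2.527e+05.
Re > 4000 → turbulent. Relative roughness ε/D = 2.9e-06/0.299 = 9.7e-06. Haaland: 1/√f = -1.8 log₁₀[(9.7e-06/3.7)^1.11 + 6.9/2.527e+05] = -1.8 log₁₀[6.38e-07 + 2.73e-05] = 8.197, so f = 0.01488.
Total minor-loss coefficient ΣK = 3·0.41 + 1·0.51 + 2·0.32 = 2.38.
ΔP = [f·L/D + ΣK]·(ρV²/2) = [0.01488·2370/0.299 + 2.38]·(1100·9.45²/2) = [118 + 2.38]·4.912e+04 = 5.912e+06 Pa.
ΔP = 5.912e+06 Pa = 5910 kPa.

ΔP ≈ 5910 kPa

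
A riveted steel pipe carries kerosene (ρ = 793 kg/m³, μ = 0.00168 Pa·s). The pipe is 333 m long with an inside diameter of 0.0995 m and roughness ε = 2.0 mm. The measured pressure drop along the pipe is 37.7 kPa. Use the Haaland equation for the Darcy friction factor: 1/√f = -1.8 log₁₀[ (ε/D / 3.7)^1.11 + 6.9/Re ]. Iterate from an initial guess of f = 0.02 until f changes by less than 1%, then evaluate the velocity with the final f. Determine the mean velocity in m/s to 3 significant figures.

V ≈ 0.755 m/s

Rearranging Darcy-Weisbach: V = √(2·ΔP·D/(f·L·ρ)). With ε/D = 0.002/0.0995 = 0.0201, iterate starting from f = 0.02:
  f = 0.02 → V = √(2·3.77e+04·0.0995/(0.02·333·793)) = 1.192 m/s; Re = ρVD/μ = 5.598e+04; f → 0.0495
  f = 0.0495 → V = 0.7576 m/s; Re = 3.558e+04; f → 0.04988
Converged (Δf/f < 1%). With the final f = 0.04988: V = √(2·3.77e+04·0.0995/(0.04988·333·793)) = 0.7547 m/s.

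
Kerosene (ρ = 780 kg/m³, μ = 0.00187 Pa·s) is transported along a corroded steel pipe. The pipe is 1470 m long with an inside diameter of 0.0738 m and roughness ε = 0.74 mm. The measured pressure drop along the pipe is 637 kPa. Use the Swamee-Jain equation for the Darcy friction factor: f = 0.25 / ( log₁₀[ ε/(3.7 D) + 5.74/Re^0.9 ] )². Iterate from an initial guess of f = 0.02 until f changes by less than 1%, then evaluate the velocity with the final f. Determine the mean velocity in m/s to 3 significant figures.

V ≈ 1.44 m/s

Rearranging Darcy-Weisbach: V = √(2·ΔP·D/(f·L·ρ)). With ε/D = 0.00074/0.0738 = 0.01, iterate starting from f = 0.02:
  f = 0.02 → V = √(2·6.37e+05·0.0738/(0.02·1470·780)) = 2.025 m/s; Re = ρVD/μ = 6.233e+04; f → 0.03922
  f = 0.03922 → V = 1.446 m/s; Re = 4.451e+04; f → 0.03966
  f = 0.03966 → V = 1.438 m/s; Re = 4.426e+04; f → 0.03967
Converged (Δf/f < 1%). With the final f = 0.03967: V = √(2·6.37e+05·0.0738/(0.03967·1470·780)) = 1.438 m/s.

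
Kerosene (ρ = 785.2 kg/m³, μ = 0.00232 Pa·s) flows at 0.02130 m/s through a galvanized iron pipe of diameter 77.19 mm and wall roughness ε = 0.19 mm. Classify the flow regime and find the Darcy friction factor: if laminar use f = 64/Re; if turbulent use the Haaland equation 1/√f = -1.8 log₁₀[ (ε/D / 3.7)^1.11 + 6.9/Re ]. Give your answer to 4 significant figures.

f ≈ 0.1150

Re = ρVD/μ = 785.2·0.0213·0.07719/0.00232 = 556.5.
Re < 2300 → laminar, so f = 64/Re = 0.115 (roughness is irrelevant in laminar flow).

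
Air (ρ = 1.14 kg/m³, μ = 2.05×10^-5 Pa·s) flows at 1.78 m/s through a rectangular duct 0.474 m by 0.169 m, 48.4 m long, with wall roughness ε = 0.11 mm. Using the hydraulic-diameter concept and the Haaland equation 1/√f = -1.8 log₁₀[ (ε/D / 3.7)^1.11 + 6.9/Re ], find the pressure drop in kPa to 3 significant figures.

Hydraulic diameter D_h = 4A/P = 4·(0.474·0.169)/(2·(0.474+0.169)) = 0.3204/1.286 = 0.2492 m.
Re = ρVD_h/μ = 1.14·1.78·0.2492/2.05e-05 = 2.466e+04.
ε/D_h = 0.00011/0.2492 = 0.000441; Haaland gives 1/√f = -1.8 log₁₀[4.42e-05+0.00028] = 6.281, so f = 0.02535.
ΔP = f(L/D_h)(ρV²/2) = 0.02535·48.4/0.2492·1.806 = 8.892 Pa.
ΔP = 0.00889 kPa.

ΔP ≈ 0.00889 kPa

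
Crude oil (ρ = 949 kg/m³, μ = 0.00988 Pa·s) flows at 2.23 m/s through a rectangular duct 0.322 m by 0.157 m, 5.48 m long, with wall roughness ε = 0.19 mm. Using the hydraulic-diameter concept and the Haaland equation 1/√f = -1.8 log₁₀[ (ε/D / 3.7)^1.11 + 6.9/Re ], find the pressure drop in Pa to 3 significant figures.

ΔP ≈ 1460 Pa

Hydraulic diameter D_h = 4A/P = 4·(0.322·0.157)/(2·(0.322+0.157)) = 0.2022/0.958 = 0.2111 m.
Re = ρVD_h/μ = 949·2.23·0.2111/0.00988 = 4.521e+04.
ε/D_h = 0.00019/0.2111 = 0.0009; Haaland gives 1/√f = -1.8 log₁₀[9.74e-05+0.000153] = 6.484, so f = 0.02379.
ΔP = f(L/D_h)(ρV²/2) = 0.02379·5.48/0.2111·2360 = 1457 Pa.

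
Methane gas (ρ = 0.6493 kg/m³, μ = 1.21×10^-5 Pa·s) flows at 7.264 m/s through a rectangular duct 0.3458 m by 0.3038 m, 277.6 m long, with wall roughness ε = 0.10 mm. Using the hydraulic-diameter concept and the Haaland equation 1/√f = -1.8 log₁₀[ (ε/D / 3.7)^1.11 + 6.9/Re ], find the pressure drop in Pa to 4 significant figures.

ΔP ≈ 273.5 Pa

Hydraulic diameter D_h = 4A/P = 4·(0.3458·0.3038)/(2·(0.3458+0.3038)) = 0.4202/1.299 = 0.3234 m.
Re = ρVD_h/μ = 0.6493·7.264·0.3234/1.21e-05 = 1.261e+05.
ε/D_h = 0.0001/0.3234 = 0.000309; Haaland gives 1/√f = -1.8 log₁₀[2.97e-05+5.47e-05] = 7.332, so f = 0.0186.
ΔP = f(L/D_h)(ρV²/2) = 0.0186·277.6/0.3234·17.13 = 273.5 Pa.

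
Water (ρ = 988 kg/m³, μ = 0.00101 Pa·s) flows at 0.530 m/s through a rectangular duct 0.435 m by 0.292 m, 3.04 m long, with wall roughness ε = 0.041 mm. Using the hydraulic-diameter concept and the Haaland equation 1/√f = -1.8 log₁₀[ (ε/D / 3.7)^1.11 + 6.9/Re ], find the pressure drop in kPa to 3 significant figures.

ΔP ≈ 0.0200 kPa

Hydraulic diameter D_h = 4A/P = 4·(0.435·0.292)/(2·(0.435+0.292)) = 0.5081/1.454 = 0.3494 m.
Re = ρVD_h/μ = 988·0.53·0.3494/0.00101 = 1.812e+05.
ε/D_h = 4.1e-05/0.3494 = 0.000117; Haaland gives 1/√f = -1.8 log₁₀[1.01e-05+3.81e-05] = 7.77, so f = 0.01656.
ΔP = f(L/D_h)(ρV²/2) = 0.01656·3.04/0.3494·138.8 = 20 Pa.
ΔP = 0.0200 kPa.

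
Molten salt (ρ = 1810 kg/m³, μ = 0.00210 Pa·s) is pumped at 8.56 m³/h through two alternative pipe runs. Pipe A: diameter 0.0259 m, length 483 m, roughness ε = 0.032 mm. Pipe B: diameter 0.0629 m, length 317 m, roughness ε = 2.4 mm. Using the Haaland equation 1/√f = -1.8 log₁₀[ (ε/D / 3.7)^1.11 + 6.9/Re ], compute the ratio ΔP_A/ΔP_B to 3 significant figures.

Pipe A: V = Q/A = 0.002378/0.0005269 = 4.513 m/s; Re = 1.007e+05; ε/D = 0.00124; Haaland → f = 0.02274; ΔP_A = f(L/D)(ρV²/2) = 7.817e+06 Pa.
Pipe B: V = Q/A = 0.002378/0.003107 = 0.7652 m/s; Re = 4.148e+04; ε/D = 0.0382; Haaland → f = 0.06413; ΔP_B = f(L/D)(ρV²/2) = 1.713e+05 Pa.
ΔP_A/ΔP_B = 7.817e+06/1.713e+05 = 45.6.

ΔP_A/ΔP_B ≈ 45.6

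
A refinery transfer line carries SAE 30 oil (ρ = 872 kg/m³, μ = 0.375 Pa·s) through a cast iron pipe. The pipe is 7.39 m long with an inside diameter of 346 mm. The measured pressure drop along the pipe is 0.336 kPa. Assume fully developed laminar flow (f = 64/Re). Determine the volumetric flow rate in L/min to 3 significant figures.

For laminar flow, f = 64/Re with Re = ρVD/μ, so Darcy-Weisbach reduces to ΔP = 32μLV/D². Solving for V: V = ΔP·D²/(32μL) = 336·(0.346)²/(32·0.375·7.39) = 0.4536 m/s.
Check: Re = ρVD/μ = 872·0.4536·0.346/0.375 = 364.9 < 2300, so the laminar assumption holds.
Q = V·A = 0.4536·(π/4·0.346²) = 0.04265 m³/s = 2560 L/min.

Q ≈ 2560 L/min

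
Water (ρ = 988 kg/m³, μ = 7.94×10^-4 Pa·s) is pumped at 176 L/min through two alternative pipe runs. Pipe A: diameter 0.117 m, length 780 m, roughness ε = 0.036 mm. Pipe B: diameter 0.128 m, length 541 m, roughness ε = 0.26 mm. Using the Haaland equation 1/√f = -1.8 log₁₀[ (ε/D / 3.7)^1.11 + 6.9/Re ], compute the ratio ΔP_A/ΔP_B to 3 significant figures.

ΔP_A/ΔP_B ≈ 1.88

Pipe A: V = Q/A = 0.002933/0.01075 = 0.2728 m/s; Re = 3.972e+04; ε/D = 0.000308; Haaland → f = 0.02264; ΔP_A = f(L/D)(ρV²/2) = 5551 Pa.
Pipe B: V = Q/A = 0.002933/0.01287 = 0.228 m/s; Re = 3.631e+04; ε/D = 0.00203; Haaland → f = 0.02724; ΔP_B = f(L/D)(ρV²/2) = 2955 Pa.
ΔP_A/ΔP_B = 5551/2955 = 1.88.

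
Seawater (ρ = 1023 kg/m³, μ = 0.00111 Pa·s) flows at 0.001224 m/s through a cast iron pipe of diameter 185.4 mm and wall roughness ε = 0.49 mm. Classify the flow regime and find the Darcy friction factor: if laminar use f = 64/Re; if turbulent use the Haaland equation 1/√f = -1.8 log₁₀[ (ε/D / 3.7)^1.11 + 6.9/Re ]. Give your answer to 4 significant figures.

f ≈ 0.3060

Re = ρVD/μ = 1023·0.001224·0.1854/0.00111 = 209.1.
Re < 2300 → laminar, so f = 64/Re = 0.306 (roughness is irrelevant in laminar flow).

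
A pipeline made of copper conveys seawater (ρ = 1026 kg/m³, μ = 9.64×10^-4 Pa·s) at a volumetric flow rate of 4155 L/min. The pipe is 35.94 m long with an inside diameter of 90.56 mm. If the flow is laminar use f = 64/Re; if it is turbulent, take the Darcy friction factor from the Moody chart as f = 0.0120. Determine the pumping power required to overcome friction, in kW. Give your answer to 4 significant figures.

P ≈ 19.56 kW

Q = 4155 L/min = 4155/60000 = 0.06925 m³/s.
Cross-sectional area A = πD²/4 = π(0.09056)²/4 = 0.006441 m²; mean velocity V = Q/A = 0.06925/0.006441 = 10.75 m/s.
Reynolds number Re = ρVD/μ = 1026 · 10.75 · 0.09056 / 0.000964 = 1.036e+06.
Re > 4000 → turbulent; use the Moody-chart value f = 0.0120.
Darcy-Weisbach: ΔP = f(L/D)(ρV²/2) = 0.012·(35.94/0.09056)·(1026·10.75²/2) = 0.012·396.9·5.93e+04 = 2.824e+05 Pa.
Pumping power P = QΔP = 0.06925·2.824e+05 = 19556 W = 19.56 kW.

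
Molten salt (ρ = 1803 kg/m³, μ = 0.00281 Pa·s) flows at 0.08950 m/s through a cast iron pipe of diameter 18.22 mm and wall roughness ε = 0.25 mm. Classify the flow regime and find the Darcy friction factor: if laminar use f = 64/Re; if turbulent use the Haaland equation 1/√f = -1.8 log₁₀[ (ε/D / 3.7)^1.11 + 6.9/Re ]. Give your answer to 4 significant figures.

f ≈ 0.06117

Re = ρVD/μ = 1803·0.0895·0.01822/0.00281 = 1046.
Re < 2300 → laminar, so f = 64/Re = 0.06117 (roughness is irrelevant in laminar flow).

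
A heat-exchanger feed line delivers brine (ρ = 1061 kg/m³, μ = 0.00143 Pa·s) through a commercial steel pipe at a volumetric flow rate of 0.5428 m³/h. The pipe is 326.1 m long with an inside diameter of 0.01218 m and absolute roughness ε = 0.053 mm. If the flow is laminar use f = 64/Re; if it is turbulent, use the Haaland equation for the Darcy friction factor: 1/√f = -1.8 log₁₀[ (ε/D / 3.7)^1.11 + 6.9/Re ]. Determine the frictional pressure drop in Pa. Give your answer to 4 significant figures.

ΔP ≈ 849700 Pa

Q = 0.5428 m³/h = 0.5428/3600 = 0.0001508 m³/s.
Cross-sectional area A = πD²/4 = π(0.01218)²/4 = 0.0001165 m²; mean velocity V = Q/A = 0.0001508/0.0001165 = 1.294 m/s.
Reynolds number Re = ρVD/μ = 1061 · 1.294 · 0.01218 / 0.00143 = 1.169e+04.
Re > 4000 → turbulent. Relative roughness ε/D = 5.3e-05/0.01218 = 0.00435. Haaland: 1/√f = -1.8 log₁₀[(0.00435/3.7)^1.11 + 6.9/1.169e+04] = -1.8 log₁₀[0.00056 + 0.00059] = 5.291, so f = 0.03572.
Darcy-Weisbach: ΔP = f(L/D)(ρV²/2) = 0.03572·(326.1/0.01218)·(1061·1.294²/2) = 0.03572·2.677e+04·888.4 = 8.497e+05 Pa.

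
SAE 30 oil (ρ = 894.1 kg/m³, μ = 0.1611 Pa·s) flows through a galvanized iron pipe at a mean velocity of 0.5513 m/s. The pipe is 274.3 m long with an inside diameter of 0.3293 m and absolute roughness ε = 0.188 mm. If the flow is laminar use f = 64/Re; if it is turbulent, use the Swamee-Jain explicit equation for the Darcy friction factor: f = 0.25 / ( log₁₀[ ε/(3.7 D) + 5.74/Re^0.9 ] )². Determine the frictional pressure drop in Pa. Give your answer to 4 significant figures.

ΔP ≈ 7189 Pa

Reynolds number Re = ρVD/μ = 894.1 · 0.5513 · 0.3293 / 0.161 = 1008.
Re < 2300 → laminar flow, so f = 64/Re = 64/1008 = 0.06352 (the turbulent correlation is not needed).
Darcy-Weisbach: ΔP = f(L/D)(ρV²/2) = 0.06352·(274.3/0.3293)·(894.1·0.5513²/2) = 0.06352·833·135.9 = 7189 Pa.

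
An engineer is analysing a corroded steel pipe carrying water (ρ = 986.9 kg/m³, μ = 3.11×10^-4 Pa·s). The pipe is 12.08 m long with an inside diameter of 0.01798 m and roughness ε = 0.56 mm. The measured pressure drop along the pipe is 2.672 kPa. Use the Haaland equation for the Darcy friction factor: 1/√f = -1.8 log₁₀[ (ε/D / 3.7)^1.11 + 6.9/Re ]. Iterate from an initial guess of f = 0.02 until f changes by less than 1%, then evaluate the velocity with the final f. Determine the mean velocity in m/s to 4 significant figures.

V ≈ 0.3677 m/s

Rearranging Darcy-Weisbach: V = √(2·ΔP·D/(f·L·ρ)). With ε/D = 0.00056/0.01798 = 0.0311, iterate starting from f = 0.02:
  f = 0.02 → V = √(2·2672·0.01798/(0.02·12.08·986.9)) = 0.6348 m/s; Re = ρVD/μ = 3.622e+04; f → 0.05902
  f = 0.05902 → V = 0.3695 m/s; Re = 2.108e+04; f → 0.05961
Converged (Δf/f < 1%). With the final f = 0.05961: V = √(2·2672·0.01798/(0.05961·12.08·986.9)) = 0.3677 m/s.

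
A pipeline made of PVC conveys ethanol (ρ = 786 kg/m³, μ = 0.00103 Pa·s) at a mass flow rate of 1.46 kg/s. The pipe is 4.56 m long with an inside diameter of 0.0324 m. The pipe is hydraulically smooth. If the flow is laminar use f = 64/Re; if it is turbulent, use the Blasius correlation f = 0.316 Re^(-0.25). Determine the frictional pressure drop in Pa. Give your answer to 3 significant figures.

A = πD²/4 = π(0.0324)²/4 = 0.0008245 m²; mean velocity V = ṁ/(ρA) = 1.46/(786 · 0.0008245) = 2.253 m/s.
Reynolds number Re = ρVD/μ = 786 · 2.253 · 0.0324 / 0.00103 = 5.57e+04.
Re > 4000 → turbulent. Smooth-pipe (Blasius): f = 0.316 Re^(-0.25) = 0.316/(5.57e+04)^0.25 = 0.02057.
Darcy-Weisbach: ΔP = f(L/D)(ρV²/2) = 0.02057·(4.56/0.0324)·(786·2.253²/2) = 0.02057·140.7·1995 = 5775 Pa.

ΔP ≈ 5770 Pa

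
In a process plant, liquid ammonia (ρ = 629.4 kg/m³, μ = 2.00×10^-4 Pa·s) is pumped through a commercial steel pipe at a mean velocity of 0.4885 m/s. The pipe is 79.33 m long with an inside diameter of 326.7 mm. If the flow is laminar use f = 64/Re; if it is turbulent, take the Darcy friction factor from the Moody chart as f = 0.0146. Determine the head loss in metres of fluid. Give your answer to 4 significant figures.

h_f ≈ 0.04312 m

Reynolds number Re = ρVD/μ = 629.4 · 0.4885 · 0.3267 / 0.0002 = 5.022e+05.
Re > 4000 → turbulent; use the Moody-chart value f = 0.0146.
Darcy-Weisbach: ΔP = f(L/D)(ρV²/2) = 0.0146·(79.33/0.3267)·(629.4·0.4885²/2) = 0.0146·242.8·75.1 = 266.2 Pa.
Head loss h_f = ΔP/(ρg) = 266.2/(629.4·9.81) = 0.04312 m.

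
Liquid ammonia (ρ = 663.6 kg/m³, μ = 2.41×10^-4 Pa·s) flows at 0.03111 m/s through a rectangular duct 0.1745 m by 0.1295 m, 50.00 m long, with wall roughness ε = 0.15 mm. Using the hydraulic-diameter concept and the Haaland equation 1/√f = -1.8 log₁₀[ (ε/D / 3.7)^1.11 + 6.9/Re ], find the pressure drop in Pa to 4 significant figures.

Hydraulic diameter D_h = 4A/P = 4·(0.1745·0.1295)/(2·(0.1745+0.1295)) = 0.09039/0.608 = 0.1487 m.
Re = ρVD_h/μ = 663.6·0.03111·0.1487/0.000241 = 1.274e+04.
ε/D_h = 0.00015/0.1487 = 0.00101; Haaland gives 1/√f = -1.8 log₁₀[0.000111+0.000542] = 5.734, so f = 0.03042.
ΔP = f(L/D_h)(ρV²/2) = 0.03042·50/0.1487·0.3211 = 3.285 Pa.

ΔP ≈ 3.285 Pa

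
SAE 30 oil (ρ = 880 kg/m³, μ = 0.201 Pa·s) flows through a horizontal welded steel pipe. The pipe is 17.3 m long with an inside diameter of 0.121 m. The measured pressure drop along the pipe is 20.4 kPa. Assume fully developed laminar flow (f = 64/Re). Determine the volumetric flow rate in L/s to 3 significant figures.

For laminar flow, f = 64/Re with Re = ρVD/μ, so Darcy-Weisbach reduces to ΔP = 32μLV/D². Solving for V: V = ΔP·D²/(32μL) = 2.04e+04·(0.121)²/(32·0.201·17.3) = 2.684 m/s.
Check: Re = ρVD/μ = 880·2.684·0.121/0.201 = 1422 < 2300, so the laminar assumption holds.
Q = V·A = 2.684·(π/4·0.121²) = 0.03087 m³/s = 30.9 L/s.

Q ≈ 30.9 L/s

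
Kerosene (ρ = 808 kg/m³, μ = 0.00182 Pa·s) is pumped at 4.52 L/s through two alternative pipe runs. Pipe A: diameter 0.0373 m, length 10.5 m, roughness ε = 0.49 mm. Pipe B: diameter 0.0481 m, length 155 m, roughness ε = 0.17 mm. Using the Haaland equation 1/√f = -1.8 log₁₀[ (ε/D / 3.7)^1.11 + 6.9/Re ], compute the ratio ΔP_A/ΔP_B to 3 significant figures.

Pipe A: V = Q/A = 0.00452/0.001093 = 4.136 m/s; Re = 6.85e+04; ε/D = 0.0131; Haaland → f = 0.04244; ΔP_A = f(L/D)(ρV²/2) = 8.258e+04 Pa.
Pipe B: V = Q/A = 0.00452/0.001817 = 2.487 m/s; Re = 5.312e+04; ε/D = 0.00353; Haaland → f = 0.02939; ΔP_B = f(L/D)(ρV²/2) = 2.367e+05 Pa.
ΔP_A/ΔP_B = 8.258e+04/2.367e+05 = 0.349.

ΔP_A/ΔP_B ≈ 0.349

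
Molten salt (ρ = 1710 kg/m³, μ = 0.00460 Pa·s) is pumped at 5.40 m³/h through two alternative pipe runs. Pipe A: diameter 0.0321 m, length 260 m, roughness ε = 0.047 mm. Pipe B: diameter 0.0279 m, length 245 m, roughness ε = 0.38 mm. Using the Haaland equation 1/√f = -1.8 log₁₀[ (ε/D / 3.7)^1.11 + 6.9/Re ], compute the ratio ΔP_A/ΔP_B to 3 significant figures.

ΔP_A/ΔP_B ≈ 0.334

Pipe A: V = Q/A = 0.0015/0.0008093 = 1.853 m/s; Re = 2.212e+04; ε/D = 0.00146; Haaland → f = 0.02801; ΔP_A = f(L/D)(ρV²/2) = 6.664e+05 Pa.
Pipe B: V = Q/A = 0.0015/0.0006114 = 2.454 m/s; Re = 2.545e+04; ε/D = 0.0136; Haaland → f = 0.04408; ΔP_B = f(L/D)(ρV²/2) = 1.992e+06 Pa.
ΔP_A/ΔP_B = 6.664e+05/1.992e+06 = 0.334.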